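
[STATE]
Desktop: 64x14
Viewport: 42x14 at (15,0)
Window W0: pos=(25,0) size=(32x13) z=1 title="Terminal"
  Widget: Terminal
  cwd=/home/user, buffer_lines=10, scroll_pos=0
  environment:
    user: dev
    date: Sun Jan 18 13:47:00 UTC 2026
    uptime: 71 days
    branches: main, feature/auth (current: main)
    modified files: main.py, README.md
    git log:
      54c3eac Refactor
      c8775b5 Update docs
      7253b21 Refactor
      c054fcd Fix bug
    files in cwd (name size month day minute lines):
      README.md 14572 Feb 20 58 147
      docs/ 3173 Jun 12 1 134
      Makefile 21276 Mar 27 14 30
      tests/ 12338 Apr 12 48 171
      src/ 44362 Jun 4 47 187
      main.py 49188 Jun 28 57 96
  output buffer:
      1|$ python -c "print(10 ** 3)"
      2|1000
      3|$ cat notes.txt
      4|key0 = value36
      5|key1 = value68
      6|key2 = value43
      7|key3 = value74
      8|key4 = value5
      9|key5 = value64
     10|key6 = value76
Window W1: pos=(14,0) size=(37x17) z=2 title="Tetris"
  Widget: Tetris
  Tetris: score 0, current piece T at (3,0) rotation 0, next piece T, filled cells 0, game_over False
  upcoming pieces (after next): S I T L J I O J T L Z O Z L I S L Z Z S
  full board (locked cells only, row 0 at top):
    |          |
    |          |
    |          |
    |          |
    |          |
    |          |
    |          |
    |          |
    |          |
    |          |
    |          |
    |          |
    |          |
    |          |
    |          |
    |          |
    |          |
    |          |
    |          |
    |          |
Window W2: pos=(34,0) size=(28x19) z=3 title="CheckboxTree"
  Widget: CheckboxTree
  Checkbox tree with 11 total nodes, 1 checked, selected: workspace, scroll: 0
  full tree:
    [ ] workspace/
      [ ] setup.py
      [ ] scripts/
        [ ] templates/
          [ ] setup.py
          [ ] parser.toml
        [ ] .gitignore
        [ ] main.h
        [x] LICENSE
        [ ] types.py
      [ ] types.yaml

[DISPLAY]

━━━━━━━━━━━━━━━━━━━┏━━━━━━━━━━━━━━━━━━━━━━
 Tetris            ┃ CheckboxTree         
───────────────────┠──────────────────────
          │Next:   ┃>[-] workspace/       
          │ ▒      ┃   [ ] setup.py       
          │▒▒▒     ┃   [-] scripts/       
          │        ┃     [ ] templates/   
          │        ┃       [ ] setup.py   
          │        ┃       [ ] parser.toml
          │Score:  ┃     [ ] .gitignore   
          │0       ┃     [ ] main.h       
          │        ┃     [x] LICENSE      
          │        ┃     [ ] types.py     
          │        ┃   [ ] types.yaml     


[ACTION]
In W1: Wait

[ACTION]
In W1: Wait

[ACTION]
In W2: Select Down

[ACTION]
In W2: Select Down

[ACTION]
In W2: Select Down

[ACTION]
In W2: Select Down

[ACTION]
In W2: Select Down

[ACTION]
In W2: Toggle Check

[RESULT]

━━━━━━━━━━━━━━━━━━━┏━━━━━━━━━━━━━━━━━━━━━━
 Tetris            ┃ CheckboxTree         
───────────────────┠──────────────────────
          │Next:   ┃ [-] workspace/       
          │ ▒      ┃   [ ] setup.py       
          │▒▒▒     ┃   [-] scripts/       
          │        ┃     [-] templates/   
          │        ┃       [ ] setup.py   
          │        ┃>      [x] parser.toml
          │Score:  ┃     [ ] .gitignore   
          │0       ┃     [ ] main.h       
          │        ┃     [x] LICENSE      
          │        ┃     [ ] types.py     
          │        ┃   [ ] types.yaml     


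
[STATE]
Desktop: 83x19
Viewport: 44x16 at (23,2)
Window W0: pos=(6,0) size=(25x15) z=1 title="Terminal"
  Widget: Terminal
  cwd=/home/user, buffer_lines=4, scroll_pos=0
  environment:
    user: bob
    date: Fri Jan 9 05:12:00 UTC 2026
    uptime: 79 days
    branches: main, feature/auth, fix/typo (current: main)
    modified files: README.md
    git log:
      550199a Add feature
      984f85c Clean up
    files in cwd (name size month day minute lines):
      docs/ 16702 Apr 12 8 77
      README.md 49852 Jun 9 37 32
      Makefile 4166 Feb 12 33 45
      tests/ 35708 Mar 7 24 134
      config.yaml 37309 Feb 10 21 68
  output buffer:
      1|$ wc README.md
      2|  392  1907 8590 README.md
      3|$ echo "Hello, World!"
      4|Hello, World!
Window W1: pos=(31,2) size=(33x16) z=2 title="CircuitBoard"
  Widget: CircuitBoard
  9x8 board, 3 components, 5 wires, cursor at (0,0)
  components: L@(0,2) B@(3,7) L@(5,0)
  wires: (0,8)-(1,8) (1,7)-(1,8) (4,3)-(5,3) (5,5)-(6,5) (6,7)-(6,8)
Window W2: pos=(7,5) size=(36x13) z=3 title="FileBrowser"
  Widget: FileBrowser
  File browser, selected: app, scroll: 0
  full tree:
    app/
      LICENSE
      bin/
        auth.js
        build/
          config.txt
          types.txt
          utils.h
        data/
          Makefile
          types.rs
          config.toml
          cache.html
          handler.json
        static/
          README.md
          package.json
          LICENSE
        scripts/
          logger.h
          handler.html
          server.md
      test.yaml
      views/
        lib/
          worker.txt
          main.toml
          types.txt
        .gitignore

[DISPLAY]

───────┨┏━━━━━━━━━━━━━━━━━━━━━━━━━━━━━━━┓   
       ┃┃ CircuitBoard                  ┃   
 README┃┠───────────────────────────────┨   
━━━━━━━━━━━━━━━━━━━┓4 5 6 7 8           ┃   
                   ┃ L                  ┃   
───────────────────┨                    ┃   
                   ┃                    ┃   
                   ┃                    ┃   
                   ┃                    ┃   
                   ┃                    ┃   
                   ┃                    ┃   
                   ┃                    ┃   
                   ┃     ·              ┃   
                   ┃     │              ┃   
                   ┃     ·       ·      ┃   
━━━━━━━━━━━━━━━━━━━┛━━━━━━━━━━━━━━━━━━━━┛   


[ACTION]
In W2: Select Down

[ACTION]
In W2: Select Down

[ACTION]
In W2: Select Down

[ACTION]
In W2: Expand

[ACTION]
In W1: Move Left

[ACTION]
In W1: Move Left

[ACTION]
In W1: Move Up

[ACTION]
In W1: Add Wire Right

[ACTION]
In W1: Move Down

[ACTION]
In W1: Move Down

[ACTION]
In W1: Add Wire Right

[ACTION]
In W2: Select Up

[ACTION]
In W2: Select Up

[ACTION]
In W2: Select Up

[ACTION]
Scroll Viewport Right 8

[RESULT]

┏━━━━━━━━━━━━━━━━━━━━━━━━━━━━━━━┓           
┃ CircuitBoard                  ┃           
┠───────────────────────────────┨           
━━━━━━━━━━━┓4 5 6 7 8           ┃           
           ┃ L                  ┃           
───────────┨                    ┃           
           ┃                    ┃           
           ┃                    ┃           
           ┃                    ┃           
           ┃                    ┃           
           ┃                    ┃           
           ┃                    ┃           
           ┃     ·              ┃           
           ┃     │              ┃           
           ┃     ·       ·      ┃           
━━━━━━━━━━━┛━━━━━━━━━━━━━━━━━━━━┛           


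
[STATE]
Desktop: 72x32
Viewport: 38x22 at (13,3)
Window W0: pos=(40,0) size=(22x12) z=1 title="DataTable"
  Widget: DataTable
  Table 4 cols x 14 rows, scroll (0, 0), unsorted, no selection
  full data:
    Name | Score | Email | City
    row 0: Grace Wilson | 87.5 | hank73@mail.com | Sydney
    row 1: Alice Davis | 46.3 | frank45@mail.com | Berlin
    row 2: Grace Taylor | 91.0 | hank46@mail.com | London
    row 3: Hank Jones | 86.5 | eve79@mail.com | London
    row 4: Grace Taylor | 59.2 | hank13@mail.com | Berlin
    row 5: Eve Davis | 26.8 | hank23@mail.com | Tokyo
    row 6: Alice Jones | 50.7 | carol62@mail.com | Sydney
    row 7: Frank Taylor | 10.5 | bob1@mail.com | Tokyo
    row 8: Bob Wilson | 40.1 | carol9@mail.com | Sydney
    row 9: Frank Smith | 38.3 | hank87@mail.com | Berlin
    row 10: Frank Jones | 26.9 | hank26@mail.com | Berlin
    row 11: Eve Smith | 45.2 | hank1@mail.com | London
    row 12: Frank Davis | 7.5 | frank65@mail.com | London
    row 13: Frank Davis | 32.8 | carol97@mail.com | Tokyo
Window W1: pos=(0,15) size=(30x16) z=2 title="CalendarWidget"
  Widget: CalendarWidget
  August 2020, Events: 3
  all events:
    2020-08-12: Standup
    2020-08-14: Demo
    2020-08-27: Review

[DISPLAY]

                           ┃Name      
                           ┃──────────
                           ┃Grace Wils
                           ┃Alice Davi
                           ┃Grace Tayl
                           ┃Hank Jones
                           ┃Grace Tayl
                           ┃Eve Davis 
                           ┗━━━━━━━━━━
                                      
                                      
                                      
━━━━━━━━━━━━━━━━┓                     
get             ┃                     
────────────────┨                     
st 2020         ┃                     
Fr Sa Su        ┃                     
    1  2        ┃                     
 7  8  9        ┃                     
 14* 15 16      ┃                     
21 22 23        ┃                     
 28 29 30       ┃                     


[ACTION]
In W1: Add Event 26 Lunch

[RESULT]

                           ┃Name      
                           ┃──────────
                           ┃Grace Wils
                           ┃Alice Davi
                           ┃Grace Tayl
                           ┃Hank Jones
                           ┃Grace Tayl
                           ┃Eve Davis 
                           ┗━━━━━━━━━━
                                      
                                      
                                      
━━━━━━━━━━━━━━━━┓                     
get             ┃                     
────────────────┨                     
st 2020         ┃                     
Fr Sa Su        ┃                     
    1  2        ┃                     
 7  8  9        ┃                     
 14* 15 16      ┃                     
21 22 23        ┃                     
* 28 29 30      ┃                     


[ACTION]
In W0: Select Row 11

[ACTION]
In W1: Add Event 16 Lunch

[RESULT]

                           ┃Name      
                           ┃──────────
                           ┃Grace Wils
                           ┃Alice Davi
                           ┃Grace Tayl
                           ┃Hank Jones
                           ┃Grace Tayl
                           ┃Eve Davis 
                           ┗━━━━━━━━━━
                                      
                                      
                                      
━━━━━━━━━━━━━━━━┓                     
get             ┃                     
────────────────┨                     
st 2020         ┃                     
Fr Sa Su        ┃                     
    1  2        ┃                     
 7  8  9        ┃                     
 14* 15 16*     ┃                     
21 22 23        ┃                     
* 28 29 30      ┃                     


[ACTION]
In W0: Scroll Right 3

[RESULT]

                           ┃e        │
                           ┃─────────┼
                           ┃ce Wilson│
                           ┃ce Davis │
                           ┃ce Taylor│
                           ┃k Jones  │
                           ┃ce Taylor│
                           ┃ Davis   │
                           ┗━━━━━━━━━━
                                      
                                      
                                      
━━━━━━━━━━━━━━━━┓                     
get             ┃                     
────────────────┨                     
st 2020         ┃                     
Fr Sa Su        ┃                     
    1  2        ┃                     
 7  8  9        ┃                     
 14* 15 16*     ┃                     
21 22 23        ┃                     
* 28 29 30      ┃                     


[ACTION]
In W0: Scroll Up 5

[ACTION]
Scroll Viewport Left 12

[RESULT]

                                      
                                      
                                      
                                      
                                      
                                      
                                      
                                      
                                      
                                      
                                      
                                      
━━━━━━━━━━━━━━━━━━━━━━━━━━━━┓         
 CalendarWidget             ┃         
────────────────────────────┨         
        August 2020         ┃         
Mo Tu We Th Fr Sa Su        ┃         
                1  2        ┃         
 3  4  5  6  7  8  9        ┃         
10 11 12* 13 14* 15 16*     ┃         
17 18 19 20 21 22 23        ┃         
24 25 26* 27* 28 29 30      ┃         


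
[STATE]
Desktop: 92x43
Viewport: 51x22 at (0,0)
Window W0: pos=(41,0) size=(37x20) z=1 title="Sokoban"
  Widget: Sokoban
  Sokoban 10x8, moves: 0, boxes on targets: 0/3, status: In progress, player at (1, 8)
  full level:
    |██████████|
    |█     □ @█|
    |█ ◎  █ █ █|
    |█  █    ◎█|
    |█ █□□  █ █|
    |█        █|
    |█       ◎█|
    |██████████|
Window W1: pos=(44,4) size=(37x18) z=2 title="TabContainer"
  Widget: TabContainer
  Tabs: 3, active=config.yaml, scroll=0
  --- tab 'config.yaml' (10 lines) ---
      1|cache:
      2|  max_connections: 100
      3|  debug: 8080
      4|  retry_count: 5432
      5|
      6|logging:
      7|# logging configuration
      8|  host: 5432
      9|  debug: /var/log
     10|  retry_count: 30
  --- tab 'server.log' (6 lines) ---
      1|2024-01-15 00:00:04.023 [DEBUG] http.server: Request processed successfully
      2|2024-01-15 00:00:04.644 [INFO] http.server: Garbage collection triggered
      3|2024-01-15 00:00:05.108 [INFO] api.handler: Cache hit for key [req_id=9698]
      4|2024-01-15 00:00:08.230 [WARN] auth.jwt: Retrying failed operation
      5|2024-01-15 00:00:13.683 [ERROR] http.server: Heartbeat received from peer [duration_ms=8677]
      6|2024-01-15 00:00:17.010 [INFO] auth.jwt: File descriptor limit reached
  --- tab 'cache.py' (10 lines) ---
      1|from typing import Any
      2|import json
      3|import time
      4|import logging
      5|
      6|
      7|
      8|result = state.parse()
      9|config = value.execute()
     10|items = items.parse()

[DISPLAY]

                                         ┏━━━━━━━━━
                                         ┃ Sokoban 
                                         ┠─────────
                                         ┃█████████
                                         ┃█ ┏━━━━━━
                                         ┃█ ┃ TabCo
                                         ┃█ ┠──────
                                         ┃█ ┃[confi
                                         ┃█ ┃──────
                                         ┃█ ┃cache:
                                         ┃██┃  max_
                                         ┃Mo┃  debu
                                         ┃  ┃  retr
                                         ┃  ┃      
                                         ┃  ┃loggin
                                         ┃  ┃# logg
                                         ┃  ┃  host
                                         ┃  ┃  debu
                                         ┃  ┃  retr
                                         ┗━━┃      
                                            ┃      
                                            ┗━━━━━━


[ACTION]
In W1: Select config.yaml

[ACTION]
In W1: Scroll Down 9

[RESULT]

                                         ┏━━━━━━━━━
                                         ┃ Sokoban 
                                         ┠─────────
                                         ┃█████████
                                         ┃█ ┏━━━━━━
                                         ┃█ ┃ TabCo
                                         ┃█ ┠──────
                                         ┃█ ┃[confi
                                         ┃█ ┃──────
                                         ┃█ ┃  retr
                                         ┃██┃      
                                         ┃Mo┃      
                                         ┃  ┃      
                                         ┃  ┃      
                                         ┃  ┃      
                                         ┃  ┃      
                                         ┃  ┃      
                                         ┃  ┃      
                                         ┃  ┃      
                                         ┗━━┃      
                                            ┃      
                                            ┗━━━━━━


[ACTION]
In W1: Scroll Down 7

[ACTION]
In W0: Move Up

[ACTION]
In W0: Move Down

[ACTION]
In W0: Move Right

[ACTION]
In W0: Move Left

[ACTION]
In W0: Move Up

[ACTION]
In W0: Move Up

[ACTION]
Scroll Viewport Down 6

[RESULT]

                                         ┃█ ┠──────
                                         ┃█ ┃[confi
                                         ┃█ ┃──────
                                         ┃█ ┃  retr
                                         ┃██┃      
                                         ┃Mo┃      
                                         ┃  ┃      
                                         ┃  ┃      
                                         ┃  ┃      
                                         ┃  ┃      
                                         ┃  ┃      
                                         ┃  ┃      
                                         ┃  ┃      
                                         ┗━━┃      
                                            ┃      
                                            ┗━━━━━━
                                                   
                                                   
                                                   
                                                   
                                                   
                                                   


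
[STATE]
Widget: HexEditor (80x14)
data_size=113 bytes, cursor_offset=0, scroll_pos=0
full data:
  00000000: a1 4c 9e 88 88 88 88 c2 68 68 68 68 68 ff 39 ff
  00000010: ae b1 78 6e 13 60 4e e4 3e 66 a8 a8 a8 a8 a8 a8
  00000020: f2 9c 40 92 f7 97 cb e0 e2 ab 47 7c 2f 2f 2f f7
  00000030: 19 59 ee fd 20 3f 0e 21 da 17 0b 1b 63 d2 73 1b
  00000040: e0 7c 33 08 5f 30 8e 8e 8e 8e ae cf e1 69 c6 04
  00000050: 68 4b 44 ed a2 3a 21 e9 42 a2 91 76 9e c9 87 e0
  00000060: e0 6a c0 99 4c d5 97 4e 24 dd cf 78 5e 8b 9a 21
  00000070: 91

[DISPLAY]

00000000  A1 4c 9e 88 88 88 88 c2  68 68 68 68 68 ff 39 ff  |.L......hhhhh.9.|  
00000010  ae b1 78 6e 13 60 4e e4  3e 66 a8 a8 a8 a8 a8 a8  |..xn.`N.>f......|  
00000020  f2 9c 40 92 f7 97 cb e0  e2 ab 47 7c 2f 2f 2f f7  |..@.......G|///.|  
00000030  19 59 ee fd 20 3f 0e 21  da 17 0b 1b 63 d2 73 1b  |.Y.. ?.!....c.s.|  
00000040  e0 7c 33 08 5f 30 8e 8e  8e 8e ae cf e1 69 c6 04  |.|3._0.......i..|  
00000050  68 4b 44 ed a2 3a 21 e9  42 a2 91 76 9e c9 87 e0  |hKD..:!.B..v....|  
00000060  e0 6a c0 99 4c d5 97 4e  24 dd cf 78 5e 8b 9a 21  |.j..L..N$..x^..!|  
00000070  91                                                |.               |  
                                                                                
                                                                                
                                                                                
                                                                                
                                                                                
                                                                                


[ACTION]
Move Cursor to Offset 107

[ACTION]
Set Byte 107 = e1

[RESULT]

00000000  a1 4c 9e 88 88 88 88 c2  68 68 68 68 68 ff 39 ff  |.L......hhhhh.9.|  
00000010  ae b1 78 6e 13 60 4e e4  3e 66 a8 a8 a8 a8 a8 a8  |..xn.`N.>f......|  
00000020  f2 9c 40 92 f7 97 cb e0  e2 ab 47 7c 2f 2f 2f f7  |..@.......G|///.|  
00000030  19 59 ee fd 20 3f 0e 21  da 17 0b 1b 63 d2 73 1b  |.Y.. ?.!....c.s.|  
00000040  e0 7c 33 08 5f 30 8e 8e  8e 8e ae cf e1 69 c6 04  |.|3._0.......i..|  
00000050  68 4b 44 ed a2 3a 21 e9  42 a2 91 76 9e c9 87 e0  |hKD..:!.B..v....|  
00000060  e0 6a c0 99 4c d5 97 4e  24 dd cf E1 5e 8b 9a 21  |.j..L..N$...^..!|  
00000070  91                                                |.               |  
                                                                                
                                                                                
                                                                                
                                                                                
                                                                                
                                                                                


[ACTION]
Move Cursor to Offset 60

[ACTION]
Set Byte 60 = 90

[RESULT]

00000000  a1 4c 9e 88 88 88 88 c2  68 68 68 68 68 ff 39 ff  |.L......hhhhh.9.|  
00000010  ae b1 78 6e 13 60 4e e4  3e 66 a8 a8 a8 a8 a8 a8  |..xn.`N.>f......|  
00000020  f2 9c 40 92 f7 97 cb e0  e2 ab 47 7c 2f 2f 2f f7  |..@.......G|///.|  
00000030  19 59 ee fd 20 3f 0e 21  da 17 0b 1b 90 d2 73 1b  |.Y.. ?.!......s.|  
00000040  e0 7c 33 08 5f 30 8e 8e  8e 8e ae cf e1 69 c6 04  |.|3._0.......i..|  
00000050  68 4b 44 ed a2 3a 21 e9  42 a2 91 76 9e c9 87 e0  |hKD..:!.B..v....|  
00000060  e0 6a c0 99 4c d5 97 4e  24 dd cf e1 5e 8b 9a 21  |.j..L..N$...^..!|  
00000070  91                                                |.               |  
                                                                                
                                                                                
                                                                                
                                                                                
                                                                                
                                                                                


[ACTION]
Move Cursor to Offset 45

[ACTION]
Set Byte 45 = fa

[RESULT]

00000000  a1 4c 9e 88 88 88 88 c2  68 68 68 68 68 ff 39 ff  |.L......hhhhh.9.|  
00000010  ae b1 78 6e 13 60 4e e4  3e 66 a8 a8 a8 a8 a8 a8  |..xn.`N.>f......|  
00000020  f2 9c 40 92 f7 97 cb e0  e2 ab 47 7c 2f FA 2f f7  |..@.......G|/./.|  
00000030  19 59 ee fd 20 3f 0e 21  da 17 0b 1b 90 d2 73 1b  |.Y.. ?.!......s.|  
00000040  e0 7c 33 08 5f 30 8e 8e  8e 8e ae cf e1 69 c6 04  |.|3._0.......i..|  
00000050  68 4b 44 ed a2 3a 21 e9  42 a2 91 76 9e c9 87 e0  |hKD..:!.B..v....|  
00000060  e0 6a c0 99 4c d5 97 4e  24 dd cf e1 5e 8b 9a 21  |.j..L..N$...^..!|  
00000070  91                                                |.               |  
                                                                                
                                                                                
                                                                                
                                                                                
                                                                                
                                                                                


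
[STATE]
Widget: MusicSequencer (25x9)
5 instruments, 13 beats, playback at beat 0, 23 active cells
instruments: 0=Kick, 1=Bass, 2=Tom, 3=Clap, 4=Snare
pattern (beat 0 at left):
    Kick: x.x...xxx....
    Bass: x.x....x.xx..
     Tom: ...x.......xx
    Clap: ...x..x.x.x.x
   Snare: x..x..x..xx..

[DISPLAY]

      ▼123456789012      
  Kick█·█···███····      
  Bass█·█····█·██··      
   Tom···█·······██      
  Clap···█··█·█·█·█      
 Snare█··█··█··██··      
                         
                         
                         


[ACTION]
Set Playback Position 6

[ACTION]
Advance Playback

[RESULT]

      0123456▼89012      
  Kick█·█···███····      
  Bass█·█····█·██··      
   Tom···█·······██      
  Clap···█··█·█·█·█      
 Snare█··█··█··██··      
                         
                         
                         


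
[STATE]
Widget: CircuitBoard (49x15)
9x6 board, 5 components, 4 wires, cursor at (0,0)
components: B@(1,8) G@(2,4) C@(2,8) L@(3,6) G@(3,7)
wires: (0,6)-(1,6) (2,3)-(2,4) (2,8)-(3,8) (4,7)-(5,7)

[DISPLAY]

   0 1 2 3 4 5 6 7 8                             
0  [.]                      ·                    
                            │                    
1                           ·       B            
                                                 
2               · ─ G               C            
                                    │            
3                           L   G   ·            
                                                 
4                               ·                
                                │                
5                               ·                
Cursor: (0,0)                                    
                                                 
                                                 


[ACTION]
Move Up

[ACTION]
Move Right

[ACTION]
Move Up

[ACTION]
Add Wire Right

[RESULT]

   0 1 2 3 4 5 6 7 8                             
0      [.]─ ·               ·                    
                            │                    
1                           ·       B            
                                                 
2               · ─ G               C            
                                    │            
3                           L   G   ·            
                                                 
4                               ·                
                                │                
5                               ·                
Cursor: (0,1)                                    
                                                 
                                                 


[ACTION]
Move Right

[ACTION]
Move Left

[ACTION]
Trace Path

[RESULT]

   0 1 2 3 4 5 6 7 8                             
0      [.]─ ·               ·                    
                            │                    
1                           ·       B            
                                                 
2               · ─ G               C            
                                    │            
3                           L   G   ·            
                                                 
4                               ·                
                                │                
5                               ·                
Cursor: (0,1)  Trace: Path with 2 nodes, no compo
                                                 
                                                 


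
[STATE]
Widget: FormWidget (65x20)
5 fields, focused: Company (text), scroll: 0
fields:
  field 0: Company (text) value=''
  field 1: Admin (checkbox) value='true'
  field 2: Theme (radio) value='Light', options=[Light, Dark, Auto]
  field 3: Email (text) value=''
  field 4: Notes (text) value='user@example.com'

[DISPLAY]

> Company:    [                                                 ]
  Admin:      [x]                                                
  Theme:      (●) Light  ( ) Dark  ( ) Auto                      
  Email:      [                                                 ]
  Notes:      [user@example.com                                 ]
                                                                 
                                                                 
                                                                 
                                                                 
                                                                 
                                                                 
                                                                 
                                                                 
                                                                 
                                                                 
                                                                 
                                                                 
                                                                 
                                                                 
                                                                 


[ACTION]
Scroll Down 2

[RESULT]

  Theme:      (●) Light  ( ) Dark  ( ) Auto                      
  Email:      [                                                 ]
  Notes:      [user@example.com                                 ]
                                                                 
                                                                 
                                                                 
                                                                 
                                                                 
                                                                 
                                                                 
                                                                 
                                                                 
                                                                 
                                                                 
                                                                 
                                                                 
                                                                 
                                                                 
                                                                 
                                                                 


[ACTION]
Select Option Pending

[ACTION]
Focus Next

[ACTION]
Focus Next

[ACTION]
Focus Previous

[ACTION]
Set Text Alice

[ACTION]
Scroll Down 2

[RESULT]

  Notes:      [user@example.com                                 ]
                                                                 
                                                                 
                                                                 
                                                                 
                                                                 
                                                                 
                                                                 
                                                                 
                                                                 
                                                                 
                                                                 
                                                                 
                                                                 
                                                                 
                                                                 
                                                                 
                                                                 
                                                                 
                                                                 


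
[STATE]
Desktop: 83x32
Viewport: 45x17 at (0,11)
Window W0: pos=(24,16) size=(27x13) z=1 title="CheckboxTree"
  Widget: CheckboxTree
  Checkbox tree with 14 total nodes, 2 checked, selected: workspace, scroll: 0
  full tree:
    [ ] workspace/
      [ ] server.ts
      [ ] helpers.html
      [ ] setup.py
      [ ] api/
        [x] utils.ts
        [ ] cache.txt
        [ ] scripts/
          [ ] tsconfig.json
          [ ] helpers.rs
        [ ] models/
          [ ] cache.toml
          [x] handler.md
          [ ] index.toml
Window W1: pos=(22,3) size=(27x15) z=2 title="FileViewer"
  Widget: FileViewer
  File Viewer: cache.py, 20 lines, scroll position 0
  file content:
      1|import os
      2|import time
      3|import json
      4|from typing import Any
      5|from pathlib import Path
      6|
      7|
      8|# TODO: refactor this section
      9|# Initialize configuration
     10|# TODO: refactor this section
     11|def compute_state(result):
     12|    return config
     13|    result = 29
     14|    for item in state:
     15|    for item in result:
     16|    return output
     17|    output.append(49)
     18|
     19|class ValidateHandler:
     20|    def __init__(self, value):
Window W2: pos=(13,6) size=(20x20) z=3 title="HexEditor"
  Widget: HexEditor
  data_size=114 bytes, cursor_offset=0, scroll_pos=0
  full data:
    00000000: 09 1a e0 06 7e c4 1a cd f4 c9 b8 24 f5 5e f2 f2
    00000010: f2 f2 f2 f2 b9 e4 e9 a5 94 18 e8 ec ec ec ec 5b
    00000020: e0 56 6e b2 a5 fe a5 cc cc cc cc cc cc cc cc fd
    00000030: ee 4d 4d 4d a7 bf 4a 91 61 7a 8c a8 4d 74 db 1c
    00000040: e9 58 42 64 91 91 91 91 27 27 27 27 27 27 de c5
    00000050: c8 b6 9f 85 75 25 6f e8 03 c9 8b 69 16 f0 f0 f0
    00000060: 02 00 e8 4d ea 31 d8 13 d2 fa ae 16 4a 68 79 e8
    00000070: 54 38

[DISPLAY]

             ┃00000020  e0 56 6e┃            
             ┃00000030  ee 4d 4d┃            
             ┃00000040  e9 58 42┃factor this 
             ┃00000050  c8 b6 9f┃ze configura
             ┃00000060  02 00 e8┃factor this 
             ┃00000070  54 38   ┃e_state(resu
             ┃                  ┃━━━━━━━━━━━━
             ┃                  ┃────────────
             ┃                  ┃kspace/     
             ┃                  ┃erver.ts    
             ┃                  ┃elpers.html 
             ┃                  ┃etup.py     
             ┃                  ┃pi/         
             ┃                  ┃ utils.ts   
             ┗━━━━━━━━━━━━━━━━━━┛ cache.txt  
                        ┃     [ ] scripts/   
                        ┃       [ ] tsconfig.


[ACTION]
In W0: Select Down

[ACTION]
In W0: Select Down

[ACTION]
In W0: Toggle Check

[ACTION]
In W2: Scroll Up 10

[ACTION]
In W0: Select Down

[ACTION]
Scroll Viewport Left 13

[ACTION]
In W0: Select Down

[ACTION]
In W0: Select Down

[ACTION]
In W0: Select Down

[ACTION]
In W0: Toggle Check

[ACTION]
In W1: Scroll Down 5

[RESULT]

             ┃00000020  e0 56 6e┃e_state(resu
             ┃00000030  ee 4d 4d┃ config     
             ┃00000040  e9 58 42┃ = 29       
             ┃00000050  c8 b6 9f┃em in state:
             ┃00000060  02 00 e8┃em in result
             ┃00000070  54 38   ┃ output     
             ┃                  ┃━━━━━━━━━━━━
             ┃                  ┃────────────
             ┃                  ┃kspace/     
             ┃                  ┃erver.ts    
             ┃                  ┃elpers.html 
             ┃                  ┃etup.py     
             ┃                  ┃pi/         
             ┃                  ┃ utils.ts   
             ┗━━━━━━━━━━━━━━━━━━┛ cache.txt  
                        ┃     [ ] scripts/   
                        ┃       [ ] tsconfig.


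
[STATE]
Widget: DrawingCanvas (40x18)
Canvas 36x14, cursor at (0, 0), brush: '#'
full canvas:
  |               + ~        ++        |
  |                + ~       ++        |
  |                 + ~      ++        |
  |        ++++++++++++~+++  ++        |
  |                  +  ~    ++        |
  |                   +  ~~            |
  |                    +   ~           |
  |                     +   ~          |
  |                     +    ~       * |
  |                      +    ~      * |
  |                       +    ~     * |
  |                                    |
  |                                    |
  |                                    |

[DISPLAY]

+              + ~        ++            
                + ~       ++            
                 + ~      ++            
        ++++++++++++~+++  ++            
                  +  ~    ++            
                   +  ~~                
                    +   ~               
                     +   ~              
                     +    ~       *     
                      +    ~      *     
                       +    ~     *     
                                        
                                        
                                        
                                        
                                        
                                        
                                        


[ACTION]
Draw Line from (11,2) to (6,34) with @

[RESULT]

+              + ~        ++            
                + ~       ++            
                 + ~      ++            
        ++++++++++++~+++  ++            
                  +  ~    ++            
                   +  ~~                
                    +   ~      @@@@     
                     +   @@@@@@         
                   @@@@@@ ~       *     
            @@@@@@@   +    ~      *     
      @@@@@@           +    ~     *     
  @@@@                                  
                                        
                                        
                                        
                                        
                                        
                                        


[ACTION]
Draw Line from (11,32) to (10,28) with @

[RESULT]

+              + ~        ++            
                + ~       ++            
                 + ~      ++            
        ++++++++++++~+++  ++            
                  +  ~    ++            
                   +  ~~                
                    +   ~      @@@@     
                     +   @@@@@@         
                   @@@@@@ ~       *     
            @@@@@@@   +    ~      *     
      @@@@@@           +    @@    *     
  @@@@                        @@@       
                                        
                                        
                                        
                                        
                                        
                                        


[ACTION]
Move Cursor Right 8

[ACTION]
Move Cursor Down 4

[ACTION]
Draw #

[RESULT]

               + ~        ++            
                + ~       ++            
                 + ~      ++            
        ++++++++++++~+++  ++            
        #         +  ~    ++            
                   +  ~~                
                    +   ~      @@@@     
                     +   @@@@@@         
                   @@@@@@ ~       *     
            @@@@@@@   +    ~      *     
      @@@@@@           +    @@    *     
  @@@@                        @@@       
                                        
                                        
                                        
                                        
                                        
                                        
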